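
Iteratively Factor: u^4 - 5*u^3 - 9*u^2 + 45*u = (u - 5)*(u^3 - 9*u) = (u - 5)*(u + 3)*(u^2 - 3*u) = (u - 5)*(u - 3)*(u + 3)*(u)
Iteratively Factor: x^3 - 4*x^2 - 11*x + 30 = (x - 2)*(x^2 - 2*x - 15) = (x - 5)*(x - 2)*(x + 3)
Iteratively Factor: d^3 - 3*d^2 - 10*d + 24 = (d - 2)*(d^2 - d - 12) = (d - 2)*(d + 3)*(d - 4)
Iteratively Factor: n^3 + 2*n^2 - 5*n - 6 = (n - 2)*(n^2 + 4*n + 3) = (n - 2)*(n + 1)*(n + 3)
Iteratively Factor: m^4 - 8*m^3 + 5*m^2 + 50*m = (m + 2)*(m^3 - 10*m^2 + 25*m) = (m - 5)*(m + 2)*(m^2 - 5*m) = (m - 5)^2*(m + 2)*(m)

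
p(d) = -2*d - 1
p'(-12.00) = -2.00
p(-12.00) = 23.00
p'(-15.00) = -2.00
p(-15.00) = 29.00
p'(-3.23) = -2.00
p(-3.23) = 5.46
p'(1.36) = -2.00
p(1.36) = -3.72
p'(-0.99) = -2.00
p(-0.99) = 0.98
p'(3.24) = -2.00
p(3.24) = -7.48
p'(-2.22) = -2.00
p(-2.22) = 3.44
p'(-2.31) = -2.00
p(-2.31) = 3.62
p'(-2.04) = -2.00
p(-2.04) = 3.08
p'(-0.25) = -2.00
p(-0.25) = -0.50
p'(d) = -2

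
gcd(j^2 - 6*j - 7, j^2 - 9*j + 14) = j - 7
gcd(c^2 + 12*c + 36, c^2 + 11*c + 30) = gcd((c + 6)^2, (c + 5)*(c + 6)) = c + 6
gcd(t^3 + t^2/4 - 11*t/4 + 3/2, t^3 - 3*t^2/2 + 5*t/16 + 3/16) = t^2 - 7*t/4 + 3/4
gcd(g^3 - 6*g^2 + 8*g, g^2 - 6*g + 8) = g^2 - 6*g + 8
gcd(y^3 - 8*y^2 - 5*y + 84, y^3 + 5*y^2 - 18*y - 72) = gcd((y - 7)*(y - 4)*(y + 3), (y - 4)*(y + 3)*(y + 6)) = y^2 - y - 12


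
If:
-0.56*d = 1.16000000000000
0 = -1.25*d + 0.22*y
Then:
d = -2.07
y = -11.77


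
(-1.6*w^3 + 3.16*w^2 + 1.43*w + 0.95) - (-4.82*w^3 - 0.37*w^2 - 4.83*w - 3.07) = 3.22*w^3 + 3.53*w^2 + 6.26*w + 4.02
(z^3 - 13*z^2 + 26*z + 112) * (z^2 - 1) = z^5 - 13*z^4 + 25*z^3 + 125*z^2 - 26*z - 112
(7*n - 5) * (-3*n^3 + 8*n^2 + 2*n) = -21*n^4 + 71*n^3 - 26*n^2 - 10*n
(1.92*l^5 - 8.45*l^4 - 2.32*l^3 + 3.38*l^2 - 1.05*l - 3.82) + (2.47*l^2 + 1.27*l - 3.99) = 1.92*l^5 - 8.45*l^4 - 2.32*l^3 + 5.85*l^2 + 0.22*l - 7.81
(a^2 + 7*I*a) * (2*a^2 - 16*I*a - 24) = 2*a^4 - 2*I*a^3 + 88*a^2 - 168*I*a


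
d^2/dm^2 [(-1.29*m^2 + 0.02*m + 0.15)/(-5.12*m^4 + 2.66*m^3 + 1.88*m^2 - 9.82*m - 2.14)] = (202.899456*m^8 - 111.704064*m^7 - 31.1959600000001*m^6 - 716.717232*m^5 - 118.358088*m^4 + 111.463208*m^3 + 69.823752*m^2 + 11.009496*m - 17.48072)/(134.217728*m^12 - 209.190912*m^11 - 39.168*m^10 + 907.079704*m^9 - 619.764816*m^8 - 561.768216*m^7 + 1691.036776*m^6 + 44.3778000000001*m^5 - 786.24144*m^4 + 673.374016*m^3 + 593.267064*m^2 + 134.915016*m + 9.800344)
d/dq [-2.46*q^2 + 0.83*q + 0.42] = 0.83 - 4.92*q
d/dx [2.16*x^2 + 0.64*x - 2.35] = 4.32*x + 0.64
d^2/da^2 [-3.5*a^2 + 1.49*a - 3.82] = -7.00000000000000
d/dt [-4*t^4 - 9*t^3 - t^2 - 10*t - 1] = -16*t^3 - 27*t^2 - 2*t - 10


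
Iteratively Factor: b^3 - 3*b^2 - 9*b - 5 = (b + 1)*(b^2 - 4*b - 5) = (b + 1)^2*(b - 5)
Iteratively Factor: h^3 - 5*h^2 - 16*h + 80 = (h - 5)*(h^2 - 16) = (h - 5)*(h + 4)*(h - 4)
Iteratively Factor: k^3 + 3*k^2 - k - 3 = (k + 1)*(k^2 + 2*k - 3) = (k - 1)*(k + 1)*(k + 3)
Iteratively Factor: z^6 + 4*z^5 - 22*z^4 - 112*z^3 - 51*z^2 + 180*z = (z + 4)*(z^5 - 22*z^3 - 24*z^2 + 45*z) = (z - 1)*(z + 4)*(z^4 + z^3 - 21*z^2 - 45*z) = z*(z - 1)*(z + 4)*(z^3 + z^2 - 21*z - 45) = z*(z - 5)*(z - 1)*(z + 4)*(z^2 + 6*z + 9) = z*(z - 5)*(z - 1)*(z + 3)*(z + 4)*(z + 3)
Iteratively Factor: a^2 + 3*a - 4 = (a - 1)*(a + 4)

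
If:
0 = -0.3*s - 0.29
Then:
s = -0.97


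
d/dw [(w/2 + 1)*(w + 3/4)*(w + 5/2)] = 3*w^2/2 + 21*w/4 + 67/16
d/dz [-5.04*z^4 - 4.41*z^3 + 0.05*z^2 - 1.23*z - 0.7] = -20.16*z^3 - 13.23*z^2 + 0.1*z - 1.23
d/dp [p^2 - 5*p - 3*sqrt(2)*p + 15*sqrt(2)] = 2*p - 5 - 3*sqrt(2)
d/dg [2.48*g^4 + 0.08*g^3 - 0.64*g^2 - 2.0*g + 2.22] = 9.92*g^3 + 0.24*g^2 - 1.28*g - 2.0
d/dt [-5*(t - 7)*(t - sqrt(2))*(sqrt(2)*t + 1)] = -15*sqrt(2)*t^2 + 10*t + 70*sqrt(2)*t - 35 + 5*sqrt(2)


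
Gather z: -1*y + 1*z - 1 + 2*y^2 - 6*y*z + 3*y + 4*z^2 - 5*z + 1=2*y^2 + 2*y + 4*z^2 + z*(-6*y - 4)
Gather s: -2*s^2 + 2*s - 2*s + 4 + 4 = 8 - 2*s^2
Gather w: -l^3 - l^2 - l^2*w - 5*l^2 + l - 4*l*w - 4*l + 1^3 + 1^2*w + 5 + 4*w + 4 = -l^3 - 6*l^2 - 3*l + w*(-l^2 - 4*l + 5) + 10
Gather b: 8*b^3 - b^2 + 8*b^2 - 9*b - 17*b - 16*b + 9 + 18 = 8*b^3 + 7*b^2 - 42*b + 27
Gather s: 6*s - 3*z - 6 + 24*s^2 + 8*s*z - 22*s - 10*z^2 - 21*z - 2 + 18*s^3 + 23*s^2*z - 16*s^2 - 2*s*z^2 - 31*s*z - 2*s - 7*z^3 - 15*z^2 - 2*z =18*s^3 + s^2*(23*z + 8) + s*(-2*z^2 - 23*z - 18) - 7*z^3 - 25*z^2 - 26*z - 8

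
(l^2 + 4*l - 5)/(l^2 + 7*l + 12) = (l^2 + 4*l - 5)/(l^2 + 7*l + 12)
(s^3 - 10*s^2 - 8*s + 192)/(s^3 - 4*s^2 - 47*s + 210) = (s^2 - 4*s - 32)/(s^2 + 2*s - 35)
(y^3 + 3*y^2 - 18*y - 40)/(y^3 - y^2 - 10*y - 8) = (y + 5)/(y + 1)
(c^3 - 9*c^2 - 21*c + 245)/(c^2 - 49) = (c^2 - 2*c - 35)/(c + 7)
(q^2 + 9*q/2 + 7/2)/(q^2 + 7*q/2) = (q + 1)/q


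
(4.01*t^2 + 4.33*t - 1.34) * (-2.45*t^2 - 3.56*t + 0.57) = -9.8245*t^4 - 24.8841*t^3 - 9.8461*t^2 + 7.2385*t - 0.7638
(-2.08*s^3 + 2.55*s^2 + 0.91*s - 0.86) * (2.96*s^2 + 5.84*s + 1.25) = -6.1568*s^5 - 4.5992*s^4 + 14.9856*s^3 + 5.9563*s^2 - 3.8849*s - 1.075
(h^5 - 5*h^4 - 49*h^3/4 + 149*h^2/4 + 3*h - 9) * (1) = h^5 - 5*h^4 - 49*h^3/4 + 149*h^2/4 + 3*h - 9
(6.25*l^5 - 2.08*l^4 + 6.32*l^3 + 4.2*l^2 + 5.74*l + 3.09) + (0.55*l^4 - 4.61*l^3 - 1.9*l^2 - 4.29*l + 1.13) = 6.25*l^5 - 1.53*l^4 + 1.71*l^3 + 2.3*l^2 + 1.45*l + 4.22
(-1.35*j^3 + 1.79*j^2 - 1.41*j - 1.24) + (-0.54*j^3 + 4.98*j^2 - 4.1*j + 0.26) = -1.89*j^3 + 6.77*j^2 - 5.51*j - 0.98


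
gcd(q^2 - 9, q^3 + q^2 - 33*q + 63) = q - 3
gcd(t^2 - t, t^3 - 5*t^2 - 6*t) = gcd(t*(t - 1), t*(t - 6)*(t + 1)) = t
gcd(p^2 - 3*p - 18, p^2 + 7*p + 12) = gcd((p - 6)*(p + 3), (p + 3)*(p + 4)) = p + 3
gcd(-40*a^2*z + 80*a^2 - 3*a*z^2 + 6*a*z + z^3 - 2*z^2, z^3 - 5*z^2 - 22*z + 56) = z - 2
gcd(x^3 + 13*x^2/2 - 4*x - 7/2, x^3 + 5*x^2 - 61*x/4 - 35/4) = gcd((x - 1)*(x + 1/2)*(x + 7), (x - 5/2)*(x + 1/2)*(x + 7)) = x^2 + 15*x/2 + 7/2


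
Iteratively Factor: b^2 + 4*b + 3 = (b + 3)*(b + 1)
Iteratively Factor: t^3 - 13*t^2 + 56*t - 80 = (t - 4)*(t^2 - 9*t + 20) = (t - 5)*(t - 4)*(t - 4)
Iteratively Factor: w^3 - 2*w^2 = (w)*(w^2 - 2*w) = w^2*(w - 2)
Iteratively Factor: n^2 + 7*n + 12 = (n + 4)*(n + 3)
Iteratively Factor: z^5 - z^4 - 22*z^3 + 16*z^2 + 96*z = (z + 2)*(z^4 - 3*z^3 - 16*z^2 + 48*z) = (z - 3)*(z + 2)*(z^3 - 16*z) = z*(z - 3)*(z + 2)*(z^2 - 16) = z*(z - 4)*(z - 3)*(z + 2)*(z + 4)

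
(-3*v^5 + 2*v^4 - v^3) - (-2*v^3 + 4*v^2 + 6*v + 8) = -3*v^5 + 2*v^4 + v^3 - 4*v^2 - 6*v - 8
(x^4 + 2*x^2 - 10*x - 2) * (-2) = -2*x^4 - 4*x^2 + 20*x + 4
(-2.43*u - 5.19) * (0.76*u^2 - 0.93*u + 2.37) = -1.8468*u^3 - 1.6845*u^2 - 0.9324*u - 12.3003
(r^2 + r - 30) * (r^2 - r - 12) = r^4 - 43*r^2 + 18*r + 360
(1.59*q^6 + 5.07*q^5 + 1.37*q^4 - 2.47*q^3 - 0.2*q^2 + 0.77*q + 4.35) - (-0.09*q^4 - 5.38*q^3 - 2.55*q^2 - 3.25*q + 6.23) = 1.59*q^6 + 5.07*q^5 + 1.46*q^4 + 2.91*q^3 + 2.35*q^2 + 4.02*q - 1.88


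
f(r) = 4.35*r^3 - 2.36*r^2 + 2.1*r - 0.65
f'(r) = 13.05*r^2 - 4.72*r + 2.1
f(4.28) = 306.16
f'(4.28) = 220.95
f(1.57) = 13.66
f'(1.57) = 26.86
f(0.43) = 0.16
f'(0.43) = 2.48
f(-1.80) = -37.45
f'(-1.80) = 52.88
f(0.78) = 1.62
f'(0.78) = 6.36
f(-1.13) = -12.31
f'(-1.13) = 24.10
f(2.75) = 77.74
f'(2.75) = 87.81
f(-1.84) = -39.60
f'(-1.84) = 54.97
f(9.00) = 2998.24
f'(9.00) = 1016.67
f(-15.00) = -15244.40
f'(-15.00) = 3009.15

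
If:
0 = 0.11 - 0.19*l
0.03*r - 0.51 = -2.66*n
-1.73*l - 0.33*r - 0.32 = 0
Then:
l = 0.58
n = 0.24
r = -4.00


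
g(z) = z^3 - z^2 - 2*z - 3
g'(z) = 3*z^2 - 2*z - 2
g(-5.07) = -148.89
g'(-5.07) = 85.25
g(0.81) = -4.74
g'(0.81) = -1.65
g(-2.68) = -24.07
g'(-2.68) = 24.91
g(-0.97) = -2.91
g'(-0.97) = 2.76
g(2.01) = -2.94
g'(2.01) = 6.10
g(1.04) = -5.04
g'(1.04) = -0.84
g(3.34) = 16.42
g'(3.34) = 24.79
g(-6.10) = -254.99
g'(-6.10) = 121.83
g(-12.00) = -1851.00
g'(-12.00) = 454.00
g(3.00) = 9.00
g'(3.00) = 19.00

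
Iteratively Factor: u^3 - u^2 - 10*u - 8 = (u - 4)*(u^2 + 3*u + 2) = (u - 4)*(u + 1)*(u + 2)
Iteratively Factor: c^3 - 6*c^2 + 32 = (c + 2)*(c^2 - 8*c + 16) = (c - 4)*(c + 2)*(c - 4)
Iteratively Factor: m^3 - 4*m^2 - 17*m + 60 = (m - 5)*(m^2 + m - 12) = (m - 5)*(m - 3)*(m + 4)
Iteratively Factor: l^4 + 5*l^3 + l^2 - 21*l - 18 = (l + 3)*(l^3 + 2*l^2 - 5*l - 6) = (l + 1)*(l + 3)*(l^2 + l - 6) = (l - 2)*(l + 1)*(l + 3)*(l + 3)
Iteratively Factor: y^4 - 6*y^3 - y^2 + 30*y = (y - 5)*(y^3 - y^2 - 6*y) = (y - 5)*(y - 3)*(y^2 + 2*y) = y*(y - 5)*(y - 3)*(y + 2)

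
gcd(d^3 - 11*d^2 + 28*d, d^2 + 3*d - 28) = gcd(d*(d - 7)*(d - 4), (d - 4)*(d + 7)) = d - 4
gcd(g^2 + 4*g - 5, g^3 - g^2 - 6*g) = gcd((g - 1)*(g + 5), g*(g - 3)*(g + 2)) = 1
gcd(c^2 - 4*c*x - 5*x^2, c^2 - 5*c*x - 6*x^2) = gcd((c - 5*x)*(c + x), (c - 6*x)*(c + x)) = c + x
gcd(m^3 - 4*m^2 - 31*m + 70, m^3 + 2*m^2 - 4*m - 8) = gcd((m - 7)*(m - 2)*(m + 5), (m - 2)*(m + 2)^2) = m - 2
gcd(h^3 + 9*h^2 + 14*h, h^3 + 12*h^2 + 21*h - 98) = h + 7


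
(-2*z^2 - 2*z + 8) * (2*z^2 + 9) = -4*z^4 - 4*z^3 - 2*z^2 - 18*z + 72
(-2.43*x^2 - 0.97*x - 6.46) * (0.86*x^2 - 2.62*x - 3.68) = -2.0898*x^4 + 5.5324*x^3 + 5.9282*x^2 + 20.4948*x + 23.7728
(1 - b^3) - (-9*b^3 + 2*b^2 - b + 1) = 8*b^3 - 2*b^2 + b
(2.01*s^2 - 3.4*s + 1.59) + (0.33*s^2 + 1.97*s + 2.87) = 2.34*s^2 - 1.43*s + 4.46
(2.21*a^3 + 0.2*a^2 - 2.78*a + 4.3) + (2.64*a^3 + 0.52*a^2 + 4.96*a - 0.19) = 4.85*a^3 + 0.72*a^2 + 2.18*a + 4.11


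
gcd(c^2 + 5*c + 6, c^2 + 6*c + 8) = c + 2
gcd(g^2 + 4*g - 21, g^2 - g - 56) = g + 7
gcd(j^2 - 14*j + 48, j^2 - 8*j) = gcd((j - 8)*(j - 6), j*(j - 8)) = j - 8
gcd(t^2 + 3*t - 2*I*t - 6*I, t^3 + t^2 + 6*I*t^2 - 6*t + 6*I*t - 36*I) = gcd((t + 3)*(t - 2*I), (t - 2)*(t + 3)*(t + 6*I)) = t + 3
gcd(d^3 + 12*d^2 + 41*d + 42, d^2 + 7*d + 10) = d + 2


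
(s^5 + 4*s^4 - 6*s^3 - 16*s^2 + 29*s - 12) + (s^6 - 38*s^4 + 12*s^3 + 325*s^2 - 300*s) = s^6 + s^5 - 34*s^4 + 6*s^3 + 309*s^2 - 271*s - 12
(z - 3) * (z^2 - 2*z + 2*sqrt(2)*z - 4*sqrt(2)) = z^3 - 5*z^2 + 2*sqrt(2)*z^2 - 10*sqrt(2)*z + 6*z + 12*sqrt(2)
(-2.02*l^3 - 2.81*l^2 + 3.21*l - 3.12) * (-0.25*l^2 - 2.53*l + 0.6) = 0.505*l^5 + 5.8131*l^4 + 5.0948*l^3 - 9.0273*l^2 + 9.8196*l - 1.872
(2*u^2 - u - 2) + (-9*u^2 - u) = -7*u^2 - 2*u - 2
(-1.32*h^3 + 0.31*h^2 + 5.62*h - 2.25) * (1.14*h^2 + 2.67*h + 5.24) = -1.5048*h^5 - 3.171*h^4 + 0.317699999999999*h^3 + 14.0648*h^2 + 23.4413*h - 11.79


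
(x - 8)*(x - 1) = x^2 - 9*x + 8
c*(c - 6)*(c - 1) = c^3 - 7*c^2 + 6*c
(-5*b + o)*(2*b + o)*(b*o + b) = -10*b^3*o - 10*b^3 - 3*b^2*o^2 - 3*b^2*o + b*o^3 + b*o^2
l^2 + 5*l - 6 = (l - 1)*(l + 6)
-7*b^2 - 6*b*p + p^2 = (-7*b + p)*(b + p)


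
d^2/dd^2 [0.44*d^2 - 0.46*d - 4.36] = 0.880000000000000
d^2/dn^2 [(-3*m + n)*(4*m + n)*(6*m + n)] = 14*m + 6*n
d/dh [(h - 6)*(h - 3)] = 2*h - 9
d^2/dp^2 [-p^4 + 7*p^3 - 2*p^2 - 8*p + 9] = -12*p^2 + 42*p - 4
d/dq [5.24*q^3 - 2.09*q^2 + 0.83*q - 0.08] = 15.72*q^2 - 4.18*q + 0.83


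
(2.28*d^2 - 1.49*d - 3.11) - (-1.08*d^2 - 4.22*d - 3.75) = 3.36*d^2 + 2.73*d + 0.64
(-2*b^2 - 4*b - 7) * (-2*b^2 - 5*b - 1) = 4*b^4 + 18*b^3 + 36*b^2 + 39*b + 7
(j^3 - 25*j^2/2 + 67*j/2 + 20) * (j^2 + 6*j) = j^5 - 13*j^4/2 - 83*j^3/2 + 221*j^2 + 120*j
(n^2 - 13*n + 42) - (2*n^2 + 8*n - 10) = -n^2 - 21*n + 52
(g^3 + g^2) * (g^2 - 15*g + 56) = g^5 - 14*g^4 + 41*g^3 + 56*g^2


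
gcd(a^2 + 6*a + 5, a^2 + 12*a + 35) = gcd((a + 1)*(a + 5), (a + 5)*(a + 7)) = a + 5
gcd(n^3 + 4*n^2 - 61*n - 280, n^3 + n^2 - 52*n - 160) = n^2 - 3*n - 40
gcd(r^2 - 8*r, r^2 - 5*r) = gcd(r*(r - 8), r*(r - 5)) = r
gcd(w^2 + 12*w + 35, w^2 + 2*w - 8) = 1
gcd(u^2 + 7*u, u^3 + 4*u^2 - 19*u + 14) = u + 7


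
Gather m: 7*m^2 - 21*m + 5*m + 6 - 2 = 7*m^2 - 16*m + 4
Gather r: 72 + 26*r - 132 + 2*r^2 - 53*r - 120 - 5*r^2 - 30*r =-3*r^2 - 57*r - 180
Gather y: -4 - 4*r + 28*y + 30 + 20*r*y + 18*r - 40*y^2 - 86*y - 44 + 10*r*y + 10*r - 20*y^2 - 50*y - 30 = 24*r - 60*y^2 + y*(30*r - 108) - 48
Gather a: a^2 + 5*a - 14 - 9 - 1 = a^2 + 5*a - 24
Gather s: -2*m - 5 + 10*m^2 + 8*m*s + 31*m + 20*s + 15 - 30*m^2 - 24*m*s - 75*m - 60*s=-20*m^2 - 46*m + s*(-16*m - 40) + 10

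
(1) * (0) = 0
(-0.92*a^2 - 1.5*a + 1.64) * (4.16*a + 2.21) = -3.8272*a^3 - 8.2732*a^2 + 3.5074*a + 3.6244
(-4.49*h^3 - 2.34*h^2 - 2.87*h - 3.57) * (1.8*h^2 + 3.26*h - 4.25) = -8.082*h^5 - 18.8494*h^4 + 6.2881*h^3 - 5.8372*h^2 + 0.5593*h + 15.1725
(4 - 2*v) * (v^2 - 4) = -2*v^3 + 4*v^2 + 8*v - 16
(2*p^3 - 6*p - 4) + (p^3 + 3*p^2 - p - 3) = 3*p^3 + 3*p^2 - 7*p - 7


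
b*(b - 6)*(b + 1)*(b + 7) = b^4 + 2*b^3 - 41*b^2 - 42*b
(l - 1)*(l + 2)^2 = l^3 + 3*l^2 - 4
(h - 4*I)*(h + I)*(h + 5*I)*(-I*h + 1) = -I*h^4 + 3*h^3 - 17*I*h^2 + 39*h + 20*I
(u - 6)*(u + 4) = u^2 - 2*u - 24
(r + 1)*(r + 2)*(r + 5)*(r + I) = r^4 + 8*r^3 + I*r^3 + 17*r^2 + 8*I*r^2 + 10*r + 17*I*r + 10*I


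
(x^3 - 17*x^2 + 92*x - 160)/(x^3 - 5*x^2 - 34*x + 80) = (x^2 - 9*x + 20)/(x^2 + 3*x - 10)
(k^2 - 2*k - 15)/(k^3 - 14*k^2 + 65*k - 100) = (k + 3)/(k^2 - 9*k + 20)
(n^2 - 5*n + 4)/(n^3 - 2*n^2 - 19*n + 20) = (n - 4)/(n^2 - n - 20)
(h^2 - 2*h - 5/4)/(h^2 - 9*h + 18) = (h^2 - 2*h - 5/4)/(h^2 - 9*h + 18)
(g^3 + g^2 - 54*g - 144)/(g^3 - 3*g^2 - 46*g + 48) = (g + 3)/(g - 1)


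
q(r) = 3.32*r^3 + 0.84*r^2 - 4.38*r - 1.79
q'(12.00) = 1450.02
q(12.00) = 5803.57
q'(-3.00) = 80.22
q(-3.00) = -70.73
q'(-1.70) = 21.55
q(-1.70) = -8.23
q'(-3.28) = 97.26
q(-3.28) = -95.54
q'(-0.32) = -3.90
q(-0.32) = -0.41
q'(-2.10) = 36.02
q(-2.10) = -19.63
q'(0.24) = -3.40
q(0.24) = -2.75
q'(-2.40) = 48.96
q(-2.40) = -32.34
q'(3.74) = 141.22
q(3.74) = 167.26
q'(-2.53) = 55.12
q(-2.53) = -39.10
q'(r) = 9.96*r^2 + 1.68*r - 4.38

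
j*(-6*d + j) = -6*d*j + j^2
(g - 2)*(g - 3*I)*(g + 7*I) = g^3 - 2*g^2 + 4*I*g^2 + 21*g - 8*I*g - 42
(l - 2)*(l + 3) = l^2 + l - 6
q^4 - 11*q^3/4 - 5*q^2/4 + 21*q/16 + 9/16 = (q - 3)*(q - 3/4)*(q + 1/2)^2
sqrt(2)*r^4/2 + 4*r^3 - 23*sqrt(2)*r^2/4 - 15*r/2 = r*(r - 3*sqrt(2)/2)*(r + 5*sqrt(2))*(sqrt(2)*r/2 + 1/2)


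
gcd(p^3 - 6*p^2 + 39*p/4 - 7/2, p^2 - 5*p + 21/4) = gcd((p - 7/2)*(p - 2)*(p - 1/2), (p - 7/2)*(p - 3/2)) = p - 7/2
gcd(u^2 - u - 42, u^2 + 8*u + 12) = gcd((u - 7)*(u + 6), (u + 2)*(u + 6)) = u + 6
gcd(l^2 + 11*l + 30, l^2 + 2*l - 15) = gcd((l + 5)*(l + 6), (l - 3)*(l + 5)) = l + 5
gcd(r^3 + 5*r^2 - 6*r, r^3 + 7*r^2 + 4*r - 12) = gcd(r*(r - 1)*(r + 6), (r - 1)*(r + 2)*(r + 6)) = r^2 + 5*r - 6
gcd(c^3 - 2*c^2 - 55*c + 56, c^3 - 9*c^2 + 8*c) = c^2 - 9*c + 8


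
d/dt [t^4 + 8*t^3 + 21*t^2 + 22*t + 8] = 4*t^3 + 24*t^2 + 42*t + 22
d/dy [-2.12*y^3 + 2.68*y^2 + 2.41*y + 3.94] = -6.36*y^2 + 5.36*y + 2.41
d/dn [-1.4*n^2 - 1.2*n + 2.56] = -2.8*n - 1.2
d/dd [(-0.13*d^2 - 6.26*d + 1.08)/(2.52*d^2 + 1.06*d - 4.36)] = (15.6374*d^2 - 4.3096*d + 26.1488)/(6.3504*d^4 + 5.3424*d^3 - 20.8508*d^2 - 9.2432*d + 19.0096)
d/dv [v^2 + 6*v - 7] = 2*v + 6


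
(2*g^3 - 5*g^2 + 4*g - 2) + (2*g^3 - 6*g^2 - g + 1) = 4*g^3 - 11*g^2 + 3*g - 1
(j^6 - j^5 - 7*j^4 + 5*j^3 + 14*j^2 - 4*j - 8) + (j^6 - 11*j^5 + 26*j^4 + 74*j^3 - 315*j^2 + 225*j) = 2*j^6 - 12*j^5 + 19*j^4 + 79*j^3 - 301*j^2 + 221*j - 8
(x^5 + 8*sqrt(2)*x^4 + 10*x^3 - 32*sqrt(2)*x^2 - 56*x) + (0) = x^5 + 8*sqrt(2)*x^4 + 10*x^3 - 32*sqrt(2)*x^2 - 56*x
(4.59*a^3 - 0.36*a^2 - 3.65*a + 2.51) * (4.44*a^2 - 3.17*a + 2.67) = 20.3796*a^5 - 16.1487*a^4 - 2.8095*a^3 + 21.7537*a^2 - 17.7022*a + 6.7017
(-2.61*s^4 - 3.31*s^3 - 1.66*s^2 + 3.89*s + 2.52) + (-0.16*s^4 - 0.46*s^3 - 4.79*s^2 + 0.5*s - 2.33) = -2.77*s^4 - 3.77*s^3 - 6.45*s^2 + 4.39*s + 0.19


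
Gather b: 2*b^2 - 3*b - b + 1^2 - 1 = 2*b^2 - 4*b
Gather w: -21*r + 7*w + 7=-21*r + 7*w + 7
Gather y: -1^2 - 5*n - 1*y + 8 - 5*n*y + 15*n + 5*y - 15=10*n + y*(4 - 5*n) - 8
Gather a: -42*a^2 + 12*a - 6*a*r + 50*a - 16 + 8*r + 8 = -42*a^2 + a*(62 - 6*r) + 8*r - 8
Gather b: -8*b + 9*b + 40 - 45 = b - 5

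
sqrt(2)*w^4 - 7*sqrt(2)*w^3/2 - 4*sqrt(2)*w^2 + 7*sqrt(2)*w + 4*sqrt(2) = (w - 4)*(w - sqrt(2))*(w + sqrt(2))*(sqrt(2)*w + sqrt(2)/2)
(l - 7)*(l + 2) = l^2 - 5*l - 14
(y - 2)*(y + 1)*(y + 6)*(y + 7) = y^4 + 12*y^3 + 27*y^2 - 68*y - 84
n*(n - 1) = n^2 - n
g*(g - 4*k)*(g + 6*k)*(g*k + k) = g^4*k + 2*g^3*k^2 + g^3*k - 24*g^2*k^3 + 2*g^2*k^2 - 24*g*k^3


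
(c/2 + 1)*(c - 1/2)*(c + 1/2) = c^3/2 + c^2 - c/8 - 1/4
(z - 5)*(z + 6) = z^2 + z - 30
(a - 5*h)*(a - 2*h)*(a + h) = a^3 - 6*a^2*h + 3*a*h^2 + 10*h^3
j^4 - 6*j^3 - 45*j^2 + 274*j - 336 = (j - 8)*(j - 3)*(j - 2)*(j + 7)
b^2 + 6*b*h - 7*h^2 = (b - h)*(b + 7*h)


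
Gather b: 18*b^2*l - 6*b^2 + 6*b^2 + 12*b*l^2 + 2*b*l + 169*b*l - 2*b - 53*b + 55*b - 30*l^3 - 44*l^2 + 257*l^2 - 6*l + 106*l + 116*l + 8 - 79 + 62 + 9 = 18*b^2*l + b*(12*l^2 + 171*l) - 30*l^3 + 213*l^2 + 216*l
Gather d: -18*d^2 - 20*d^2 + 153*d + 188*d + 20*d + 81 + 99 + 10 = -38*d^2 + 361*d + 190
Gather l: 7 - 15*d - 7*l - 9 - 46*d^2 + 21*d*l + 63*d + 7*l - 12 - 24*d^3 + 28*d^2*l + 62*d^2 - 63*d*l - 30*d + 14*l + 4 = -24*d^3 + 16*d^2 + 18*d + l*(28*d^2 - 42*d + 14) - 10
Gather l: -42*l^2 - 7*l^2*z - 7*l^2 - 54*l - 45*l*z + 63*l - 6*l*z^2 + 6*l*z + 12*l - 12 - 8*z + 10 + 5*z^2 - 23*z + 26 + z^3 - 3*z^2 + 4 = l^2*(-7*z - 49) + l*(-6*z^2 - 39*z + 21) + z^3 + 2*z^2 - 31*z + 28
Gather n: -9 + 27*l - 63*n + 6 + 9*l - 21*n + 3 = 36*l - 84*n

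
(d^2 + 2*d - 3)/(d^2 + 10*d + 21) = (d - 1)/(d + 7)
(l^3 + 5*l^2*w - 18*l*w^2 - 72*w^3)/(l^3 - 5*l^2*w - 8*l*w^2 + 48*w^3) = (-l - 6*w)/(-l + 4*w)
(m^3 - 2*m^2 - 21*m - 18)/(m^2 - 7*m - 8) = (m^2 - 3*m - 18)/(m - 8)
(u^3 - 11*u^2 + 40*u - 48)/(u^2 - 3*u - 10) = (-u^3 + 11*u^2 - 40*u + 48)/(-u^2 + 3*u + 10)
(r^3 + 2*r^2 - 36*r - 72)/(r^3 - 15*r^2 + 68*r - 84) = (r^2 + 8*r + 12)/(r^2 - 9*r + 14)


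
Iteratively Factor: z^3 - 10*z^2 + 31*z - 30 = (z - 5)*(z^2 - 5*z + 6) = (z - 5)*(z - 3)*(z - 2)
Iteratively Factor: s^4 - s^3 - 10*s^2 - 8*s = (s + 1)*(s^3 - 2*s^2 - 8*s) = (s + 1)*(s + 2)*(s^2 - 4*s) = s*(s + 1)*(s + 2)*(s - 4)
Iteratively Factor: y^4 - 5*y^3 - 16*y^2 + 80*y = (y + 4)*(y^3 - 9*y^2 + 20*y) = (y - 5)*(y + 4)*(y^2 - 4*y) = (y - 5)*(y - 4)*(y + 4)*(y)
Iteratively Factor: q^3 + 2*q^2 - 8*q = (q - 2)*(q^2 + 4*q) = (q - 2)*(q + 4)*(q)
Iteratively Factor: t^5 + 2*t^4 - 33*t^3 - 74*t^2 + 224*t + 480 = (t + 4)*(t^4 - 2*t^3 - 25*t^2 + 26*t + 120) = (t - 3)*(t + 4)*(t^3 + t^2 - 22*t - 40) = (t - 3)*(t + 2)*(t + 4)*(t^2 - t - 20) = (t - 3)*(t + 2)*(t + 4)^2*(t - 5)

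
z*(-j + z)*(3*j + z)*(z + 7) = -3*j^2*z^2 - 21*j^2*z + 2*j*z^3 + 14*j*z^2 + z^4 + 7*z^3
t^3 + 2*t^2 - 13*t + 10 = (t - 2)*(t - 1)*(t + 5)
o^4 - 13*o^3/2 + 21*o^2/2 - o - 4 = (o - 4)*(o - 2)*(o - 1)*(o + 1/2)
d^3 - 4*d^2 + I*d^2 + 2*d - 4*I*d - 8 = (d - 4)*(d - I)*(d + 2*I)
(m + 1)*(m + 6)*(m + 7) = m^3 + 14*m^2 + 55*m + 42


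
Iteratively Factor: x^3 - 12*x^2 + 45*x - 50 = (x - 5)*(x^2 - 7*x + 10) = (x - 5)^2*(x - 2)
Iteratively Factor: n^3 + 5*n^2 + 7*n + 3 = (n + 3)*(n^2 + 2*n + 1) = (n + 1)*(n + 3)*(n + 1)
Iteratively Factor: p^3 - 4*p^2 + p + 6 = (p + 1)*(p^2 - 5*p + 6) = (p - 3)*(p + 1)*(p - 2)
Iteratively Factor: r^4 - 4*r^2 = (r + 2)*(r^3 - 2*r^2) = r*(r + 2)*(r^2 - 2*r) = r^2*(r + 2)*(r - 2)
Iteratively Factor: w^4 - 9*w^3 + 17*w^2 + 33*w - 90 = (w - 3)*(w^3 - 6*w^2 - w + 30) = (w - 5)*(w - 3)*(w^2 - w - 6) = (w - 5)*(w - 3)*(w + 2)*(w - 3)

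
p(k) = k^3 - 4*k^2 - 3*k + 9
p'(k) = 3*k^2 - 8*k - 3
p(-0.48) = 9.41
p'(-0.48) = 1.53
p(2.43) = -7.56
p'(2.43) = -4.73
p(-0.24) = 9.48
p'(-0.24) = -0.91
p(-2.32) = -18.06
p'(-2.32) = 31.71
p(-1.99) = -8.75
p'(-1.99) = 24.80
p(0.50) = 6.62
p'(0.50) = -6.25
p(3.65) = -6.61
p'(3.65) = 7.77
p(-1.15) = 5.64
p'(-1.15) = 10.17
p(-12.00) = -2259.00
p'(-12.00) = 525.00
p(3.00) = -9.00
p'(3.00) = 0.00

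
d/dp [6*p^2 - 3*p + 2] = 12*p - 3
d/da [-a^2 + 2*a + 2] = 2 - 2*a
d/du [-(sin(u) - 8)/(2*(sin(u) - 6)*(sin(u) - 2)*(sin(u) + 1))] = (2*sin(u)^3 - 31*sin(u)^2 + 112*sin(u) - 44)*cos(u)/(2*(sin(u) - 6)^2*(sin(u) - 2)^2*(sin(u) + 1)^2)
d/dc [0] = 0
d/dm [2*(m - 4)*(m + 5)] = 4*m + 2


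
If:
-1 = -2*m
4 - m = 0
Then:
No Solution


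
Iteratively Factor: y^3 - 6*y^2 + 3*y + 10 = (y - 5)*(y^2 - y - 2) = (y - 5)*(y - 2)*(y + 1)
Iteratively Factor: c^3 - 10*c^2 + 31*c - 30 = (c - 5)*(c^2 - 5*c + 6) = (c - 5)*(c - 3)*(c - 2)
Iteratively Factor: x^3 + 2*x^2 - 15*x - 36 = (x - 4)*(x^2 + 6*x + 9) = (x - 4)*(x + 3)*(x + 3)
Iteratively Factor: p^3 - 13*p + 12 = (p - 1)*(p^2 + p - 12) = (p - 1)*(p + 4)*(p - 3)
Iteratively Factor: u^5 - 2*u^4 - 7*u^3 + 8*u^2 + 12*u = (u)*(u^4 - 2*u^3 - 7*u^2 + 8*u + 12) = u*(u - 3)*(u^3 + u^2 - 4*u - 4) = u*(u - 3)*(u + 2)*(u^2 - u - 2) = u*(u - 3)*(u + 1)*(u + 2)*(u - 2)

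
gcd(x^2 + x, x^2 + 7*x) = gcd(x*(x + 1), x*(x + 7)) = x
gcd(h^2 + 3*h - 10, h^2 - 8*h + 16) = 1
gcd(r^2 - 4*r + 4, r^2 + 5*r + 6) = 1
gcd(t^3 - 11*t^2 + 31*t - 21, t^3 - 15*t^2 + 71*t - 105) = t^2 - 10*t + 21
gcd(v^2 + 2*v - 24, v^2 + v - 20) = v - 4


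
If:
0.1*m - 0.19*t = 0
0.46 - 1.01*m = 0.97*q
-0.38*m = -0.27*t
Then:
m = 0.00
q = 0.47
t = 0.00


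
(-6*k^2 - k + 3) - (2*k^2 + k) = -8*k^2 - 2*k + 3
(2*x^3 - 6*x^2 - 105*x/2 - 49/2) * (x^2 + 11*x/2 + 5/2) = 2*x^5 + 5*x^4 - 161*x^3/2 - 1313*x^2/4 - 266*x - 245/4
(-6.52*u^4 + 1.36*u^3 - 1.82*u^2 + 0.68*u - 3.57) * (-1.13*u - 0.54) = 7.3676*u^5 + 1.984*u^4 + 1.3222*u^3 + 0.2144*u^2 + 3.6669*u + 1.9278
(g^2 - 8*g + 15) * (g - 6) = g^3 - 14*g^2 + 63*g - 90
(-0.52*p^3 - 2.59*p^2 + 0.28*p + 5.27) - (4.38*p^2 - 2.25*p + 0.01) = -0.52*p^3 - 6.97*p^2 + 2.53*p + 5.26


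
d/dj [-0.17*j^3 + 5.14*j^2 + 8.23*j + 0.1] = -0.51*j^2 + 10.28*j + 8.23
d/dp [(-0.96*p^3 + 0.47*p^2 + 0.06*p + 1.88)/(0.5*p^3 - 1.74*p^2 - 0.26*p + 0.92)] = (1.4354*p^4 + 0.4392*p^3 - 5.4874*p^2 + 7.4072*p + 0.544)/(0.25*p^6 - 1.74*p^5 + 2.7676*p^4 + 1.8248*p^3 - 3.134*p^2 - 0.4784*p + 0.8464)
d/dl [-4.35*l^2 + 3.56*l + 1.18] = 3.56 - 8.7*l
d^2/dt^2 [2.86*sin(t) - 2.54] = -2.86*sin(t)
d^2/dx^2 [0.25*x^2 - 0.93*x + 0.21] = 0.500000000000000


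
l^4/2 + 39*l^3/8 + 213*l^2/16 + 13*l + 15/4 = (l/2 + 1)*(l + 1/2)*(l + 5/4)*(l + 6)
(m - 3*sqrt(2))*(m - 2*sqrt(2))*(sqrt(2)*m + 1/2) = sqrt(2)*m^3 - 19*m^2/2 + 19*sqrt(2)*m/2 + 6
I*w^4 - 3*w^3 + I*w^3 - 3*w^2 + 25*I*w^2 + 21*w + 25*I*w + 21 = (w + 1)*(w - 3*I)*(w + 7*I)*(I*w + 1)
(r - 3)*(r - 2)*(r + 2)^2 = r^4 - r^3 - 10*r^2 + 4*r + 24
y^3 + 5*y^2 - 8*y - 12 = (y - 2)*(y + 1)*(y + 6)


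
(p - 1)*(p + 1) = p^2 - 1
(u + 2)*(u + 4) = u^2 + 6*u + 8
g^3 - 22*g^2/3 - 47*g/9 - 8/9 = (g - 8)*(g + 1/3)^2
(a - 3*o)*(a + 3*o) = a^2 - 9*o^2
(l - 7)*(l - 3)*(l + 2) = l^3 - 8*l^2 + l + 42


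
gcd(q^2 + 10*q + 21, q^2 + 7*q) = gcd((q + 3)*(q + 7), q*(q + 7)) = q + 7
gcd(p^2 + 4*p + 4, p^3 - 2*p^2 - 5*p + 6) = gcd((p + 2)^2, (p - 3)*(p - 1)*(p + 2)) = p + 2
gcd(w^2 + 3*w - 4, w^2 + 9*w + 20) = w + 4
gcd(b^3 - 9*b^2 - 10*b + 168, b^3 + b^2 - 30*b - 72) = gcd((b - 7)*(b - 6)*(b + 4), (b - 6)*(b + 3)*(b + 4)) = b^2 - 2*b - 24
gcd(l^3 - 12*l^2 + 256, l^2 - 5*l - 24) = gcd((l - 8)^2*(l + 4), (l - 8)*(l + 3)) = l - 8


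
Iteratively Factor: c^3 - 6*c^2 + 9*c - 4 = (c - 1)*(c^2 - 5*c + 4) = (c - 4)*(c - 1)*(c - 1)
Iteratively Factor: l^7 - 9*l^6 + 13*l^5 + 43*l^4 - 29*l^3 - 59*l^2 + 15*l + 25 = (l - 5)*(l^6 - 4*l^5 - 7*l^4 + 8*l^3 + 11*l^2 - 4*l - 5) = (l - 5)*(l - 1)*(l^5 - 3*l^4 - 10*l^3 - 2*l^2 + 9*l + 5) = (l - 5)*(l - 1)^2*(l^4 - 2*l^3 - 12*l^2 - 14*l - 5) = (l - 5)*(l - 1)^2*(l + 1)*(l^3 - 3*l^2 - 9*l - 5) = (l - 5)^2*(l - 1)^2*(l + 1)*(l^2 + 2*l + 1) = (l - 5)^2*(l - 1)^2*(l + 1)^2*(l + 1)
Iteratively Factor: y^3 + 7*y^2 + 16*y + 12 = (y + 2)*(y^2 + 5*y + 6) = (y + 2)^2*(y + 3)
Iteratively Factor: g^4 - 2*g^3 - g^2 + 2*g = (g + 1)*(g^3 - 3*g^2 + 2*g) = (g - 2)*(g + 1)*(g^2 - g) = (g - 2)*(g - 1)*(g + 1)*(g)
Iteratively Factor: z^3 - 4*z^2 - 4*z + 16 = (z - 4)*(z^2 - 4) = (z - 4)*(z + 2)*(z - 2)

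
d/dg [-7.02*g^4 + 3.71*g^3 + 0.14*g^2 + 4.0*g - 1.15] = -28.08*g^3 + 11.13*g^2 + 0.28*g + 4.0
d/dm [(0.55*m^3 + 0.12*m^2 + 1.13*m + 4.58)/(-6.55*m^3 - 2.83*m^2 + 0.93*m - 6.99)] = (-1.77635683940025e-15*m^5 - 0.7705*m^4 + 15.826*m^3 + 81.773*m^2 + 24.2452*m - 12.1581)/(42.9025*m^6 + 37.073*m^5 - 4.1741*m^4 + 86.3052*m^3 + 40.4283*m^2 - 13.0014*m + 48.8601)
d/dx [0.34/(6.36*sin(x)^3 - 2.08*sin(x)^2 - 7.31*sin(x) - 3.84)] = (-6.4872*sin(x)^2 + 1.4144*sin(x) + 2.4854)*cos(x)/(-6.36*sin(x)^3 + 2.08*sin(x)^2 + 7.31*sin(x) + 3.84)^2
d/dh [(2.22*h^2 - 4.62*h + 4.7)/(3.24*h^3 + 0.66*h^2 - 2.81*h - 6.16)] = (-7.1928*h^4 + 29.9376*h^3 - 48.873*h^2 - 33.5544*h + 41.6662)/(10.4976*h^6 + 4.2768*h^5 - 17.7732*h^4 - 43.626*h^3 - 0.235099999999999*h^2 + 34.6192*h + 37.9456)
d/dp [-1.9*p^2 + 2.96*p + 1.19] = 2.96 - 3.8*p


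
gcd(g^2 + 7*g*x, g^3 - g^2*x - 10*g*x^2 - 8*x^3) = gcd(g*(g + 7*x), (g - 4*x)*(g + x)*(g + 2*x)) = 1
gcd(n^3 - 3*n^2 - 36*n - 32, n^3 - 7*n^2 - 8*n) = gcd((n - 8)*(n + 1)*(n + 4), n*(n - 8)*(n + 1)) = n^2 - 7*n - 8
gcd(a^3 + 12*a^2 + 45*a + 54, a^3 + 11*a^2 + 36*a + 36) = a^2 + 9*a + 18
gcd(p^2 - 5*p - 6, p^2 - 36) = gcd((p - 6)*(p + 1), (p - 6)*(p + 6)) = p - 6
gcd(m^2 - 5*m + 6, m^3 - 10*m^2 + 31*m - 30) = m^2 - 5*m + 6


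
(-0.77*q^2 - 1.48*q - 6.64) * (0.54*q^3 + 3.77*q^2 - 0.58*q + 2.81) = -0.4158*q^5 - 3.7021*q^4 - 8.7186*q^3 - 26.3381*q^2 - 0.307600000000001*q - 18.6584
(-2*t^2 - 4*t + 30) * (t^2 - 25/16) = -2*t^4 - 4*t^3 + 265*t^2/8 + 25*t/4 - 375/8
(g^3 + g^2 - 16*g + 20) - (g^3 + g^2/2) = g^2/2 - 16*g + 20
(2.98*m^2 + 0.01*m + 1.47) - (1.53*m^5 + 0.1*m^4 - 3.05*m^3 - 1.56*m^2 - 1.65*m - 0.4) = -1.53*m^5 - 0.1*m^4 + 3.05*m^3 + 4.54*m^2 + 1.66*m + 1.87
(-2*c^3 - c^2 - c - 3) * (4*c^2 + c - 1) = -8*c^5 - 6*c^4 - 3*c^3 - 12*c^2 - 2*c + 3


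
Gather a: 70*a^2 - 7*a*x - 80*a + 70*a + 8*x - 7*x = 70*a^2 + a*(-7*x - 10) + x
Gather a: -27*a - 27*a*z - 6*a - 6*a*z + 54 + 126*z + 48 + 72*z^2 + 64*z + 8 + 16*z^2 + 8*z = a*(-33*z - 33) + 88*z^2 + 198*z + 110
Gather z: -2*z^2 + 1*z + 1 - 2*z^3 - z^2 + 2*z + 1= -2*z^3 - 3*z^2 + 3*z + 2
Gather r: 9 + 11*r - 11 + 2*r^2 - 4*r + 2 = 2*r^2 + 7*r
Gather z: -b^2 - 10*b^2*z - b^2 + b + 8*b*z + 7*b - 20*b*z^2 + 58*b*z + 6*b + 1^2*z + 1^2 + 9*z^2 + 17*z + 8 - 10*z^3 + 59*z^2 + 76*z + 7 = -2*b^2 + 14*b - 10*z^3 + z^2*(68 - 20*b) + z*(-10*b^2 + 66*b + 94) + 16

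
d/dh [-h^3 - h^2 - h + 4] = -3*h^2 - 2*h - 1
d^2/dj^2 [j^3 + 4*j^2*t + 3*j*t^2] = 6*j + 8*t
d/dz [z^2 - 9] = 2*z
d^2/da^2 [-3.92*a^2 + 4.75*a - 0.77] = -7.84000000000000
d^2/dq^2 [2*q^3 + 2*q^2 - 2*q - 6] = 12*q + 4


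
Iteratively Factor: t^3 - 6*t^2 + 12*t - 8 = (t - 2)*(t^2 - 4*t + 4) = (t - 2)^2*(t - 2)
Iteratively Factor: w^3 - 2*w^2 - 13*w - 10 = (w + 2)*(w^2 - 4*w - 5) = (w - 5)*(w + 2)*(w + 1)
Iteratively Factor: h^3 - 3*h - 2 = (h - 2)*(h^2 + 2*h + 1) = (h - 2)*(h + 1)*(h + 1)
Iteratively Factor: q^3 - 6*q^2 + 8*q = (q - 4)*(q^2 - 2*q) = q*(q - 4)*(q - 2)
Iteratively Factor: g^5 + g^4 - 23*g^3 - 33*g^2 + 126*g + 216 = (g - 4)*(g^4 + 5*g^3 - 3*g^2 - 45*g - 54) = (g - 4)*(g + 3)*(g^3 + 2*g^2 - 9*g - 18) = (g - 4)*(g + 2)*(g + 3)*(g^2 - 9) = (g - 4)*(g + 2)*(g + 3)^2*(g - 3)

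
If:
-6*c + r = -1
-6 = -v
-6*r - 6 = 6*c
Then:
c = 0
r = -1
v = 6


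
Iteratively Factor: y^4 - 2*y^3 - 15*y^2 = (y)*(y^3 - 2*y^2 - 15*y) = y^2*(y^2 - 2*y - 15) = y^2*(y - 5)*(y + 3)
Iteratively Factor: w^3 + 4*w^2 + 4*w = (w + 2)*(w^2 + 2*w) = (w + 2)^2*(w)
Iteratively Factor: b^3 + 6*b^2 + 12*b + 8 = (b + 2)*(b^2 + 4*b + 4) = (b + 2)^2*(b + 2)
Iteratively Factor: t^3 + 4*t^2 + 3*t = (t + 1)*(t^2 + 3*t) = t*(t + 1)*(t + 3)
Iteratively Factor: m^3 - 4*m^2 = (m - 4)*(m^2) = m*(m - 4)*(m)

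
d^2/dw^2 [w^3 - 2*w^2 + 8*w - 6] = 6*w - 4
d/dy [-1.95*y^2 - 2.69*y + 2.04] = -3.9*y - 2.69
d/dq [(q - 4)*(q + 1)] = 2*q - 3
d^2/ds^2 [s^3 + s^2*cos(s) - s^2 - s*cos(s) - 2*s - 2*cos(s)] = -s^2*cos(s) - 4*s*sin(s) + s*cos(s) + 6*s + 2*sin(s) + 4*cos(s) - 2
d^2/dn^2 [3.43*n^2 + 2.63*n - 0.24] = 6.86000000000000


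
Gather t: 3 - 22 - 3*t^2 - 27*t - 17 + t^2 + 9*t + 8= -2*t^2 - 18*t - 28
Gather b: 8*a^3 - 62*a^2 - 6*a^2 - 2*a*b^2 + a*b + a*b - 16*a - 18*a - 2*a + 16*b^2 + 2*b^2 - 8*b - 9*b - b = 8*a^3 - 68*a^2 - 36*a + b^2*(18 - 2*a) + b*(2*a - 18)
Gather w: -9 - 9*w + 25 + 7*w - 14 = 2 - 2*w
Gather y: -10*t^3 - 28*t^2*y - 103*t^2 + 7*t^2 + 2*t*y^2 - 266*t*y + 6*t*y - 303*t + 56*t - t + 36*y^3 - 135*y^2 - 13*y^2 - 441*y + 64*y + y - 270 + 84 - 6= -10*t^3 - 96*t^2 - 248*t + 36*y^3 + y^2*(2*t - 148) + y*(-28*t^2 - 260*t - 376) - 192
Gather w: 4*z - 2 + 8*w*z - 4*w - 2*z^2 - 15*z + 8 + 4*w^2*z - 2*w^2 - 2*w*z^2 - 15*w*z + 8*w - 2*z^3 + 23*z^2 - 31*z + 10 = w^2*(4*z - 2) + w*(-2*z^2 - 7*z + 4) - 2*z^3 + 21*z^2 - 42*z + 16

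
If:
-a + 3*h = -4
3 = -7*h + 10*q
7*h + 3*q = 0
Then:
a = 337/91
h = -9/91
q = 3/13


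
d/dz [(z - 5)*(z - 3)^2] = (z - 3)*(3*z - 13)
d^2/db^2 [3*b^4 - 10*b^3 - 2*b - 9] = 12*b*(3*b - 5)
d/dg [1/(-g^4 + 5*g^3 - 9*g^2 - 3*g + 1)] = (4*g^3 - 15*g^2 + 18*g + 3)/(g^4 - 5*g^3 + 9*g^2 + 3*g - 1)^2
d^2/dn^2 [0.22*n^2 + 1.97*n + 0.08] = 0.440000000000000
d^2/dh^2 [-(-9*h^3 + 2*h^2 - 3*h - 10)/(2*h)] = 9 + 10/h^3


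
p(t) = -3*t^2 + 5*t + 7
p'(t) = 5 - 6*t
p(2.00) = 5.00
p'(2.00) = -7.00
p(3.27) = -8.73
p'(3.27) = -14.62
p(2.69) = -1.26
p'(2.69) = -11.14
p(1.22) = 8.63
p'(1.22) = -2.32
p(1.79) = 6.34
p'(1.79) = -5.74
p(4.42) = -29.51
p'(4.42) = -21.52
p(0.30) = 8.23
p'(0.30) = 3.20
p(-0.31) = 5.16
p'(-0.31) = 6.86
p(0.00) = 7.00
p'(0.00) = 5.00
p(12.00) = -365.00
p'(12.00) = -67.00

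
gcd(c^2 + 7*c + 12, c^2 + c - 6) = c + 3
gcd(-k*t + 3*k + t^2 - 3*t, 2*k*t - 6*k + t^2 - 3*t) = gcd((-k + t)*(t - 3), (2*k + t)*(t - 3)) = t - 3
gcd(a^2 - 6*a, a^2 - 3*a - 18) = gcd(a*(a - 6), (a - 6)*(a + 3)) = a - 6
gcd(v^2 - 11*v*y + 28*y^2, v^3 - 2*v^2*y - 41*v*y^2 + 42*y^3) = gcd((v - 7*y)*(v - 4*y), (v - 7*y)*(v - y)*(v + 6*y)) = -v + 7*y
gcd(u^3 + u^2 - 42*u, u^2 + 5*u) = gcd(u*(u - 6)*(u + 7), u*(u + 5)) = u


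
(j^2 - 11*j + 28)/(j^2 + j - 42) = (j^2 - 11*j + 28)/(j^2 + j - 42)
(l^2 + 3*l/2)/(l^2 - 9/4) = 2*l/(2*l - 3)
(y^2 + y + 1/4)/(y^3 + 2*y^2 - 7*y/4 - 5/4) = (2*y + 1)/(2*y^2 + 3*y - 5)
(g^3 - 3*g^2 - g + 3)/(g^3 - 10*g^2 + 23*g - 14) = (g^2 - 2*g - 3)/(g^2 - 9*g + 14)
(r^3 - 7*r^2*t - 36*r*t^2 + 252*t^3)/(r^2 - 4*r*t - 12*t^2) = (r^2 - r*t - 42*t^2)/(r + 2*t)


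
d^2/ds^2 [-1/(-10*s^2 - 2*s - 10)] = (-25*s^2 - 5*s + (10*s + 1)^2 - 25)/(5*s^2 + s + 5)^3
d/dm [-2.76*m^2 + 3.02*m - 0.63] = 3.02 - 5.52*m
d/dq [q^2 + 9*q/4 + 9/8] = 2*q + 9/4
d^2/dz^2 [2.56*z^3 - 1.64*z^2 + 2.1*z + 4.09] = 15.36*z - 3.28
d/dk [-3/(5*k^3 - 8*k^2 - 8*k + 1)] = 3*(15*k^2 - 16*k - 8)/(5*k^3 - 8*k^2 - 8*k + 1)^2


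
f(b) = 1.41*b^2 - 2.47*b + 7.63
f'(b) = 2.82*b - 2.47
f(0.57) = 6.68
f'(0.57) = -0.86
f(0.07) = 7.46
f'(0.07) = -2.27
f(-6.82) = 90.06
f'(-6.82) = -21.70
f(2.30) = 9.41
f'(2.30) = 4.02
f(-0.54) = 9.37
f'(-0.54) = -3.99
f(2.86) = 12.10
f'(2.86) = 5.60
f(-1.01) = 11.56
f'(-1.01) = -5.32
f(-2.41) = 21.77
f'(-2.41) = -9.27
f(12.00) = 181.03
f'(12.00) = 31.37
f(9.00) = 99.61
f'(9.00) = 22.91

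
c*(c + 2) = c^2 + 2*c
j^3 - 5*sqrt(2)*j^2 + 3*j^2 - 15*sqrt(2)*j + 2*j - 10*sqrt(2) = (j + 1)*(j + 2)*(j - 5*sqrt(2))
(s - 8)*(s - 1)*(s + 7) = s^3 - 2*s^2 - 55*s + 56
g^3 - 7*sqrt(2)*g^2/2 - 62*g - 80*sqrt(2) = (g - 8*sqrt(2))*(g + 2*sqrt(2))*(g + 5*sqrt(2)/2)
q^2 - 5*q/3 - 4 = (q - 3)*(q + 4/3)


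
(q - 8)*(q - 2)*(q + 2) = q^3 - 8*q^2 - 4*q + 32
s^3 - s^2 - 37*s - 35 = (s - 7)*(s + 1)*(s + 5)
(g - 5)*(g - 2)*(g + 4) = g^3 - 3*g^2 - 18*g + 40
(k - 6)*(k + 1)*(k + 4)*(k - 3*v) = k^4 - 3*k^3*v - k^3 + 3*k^2*v - 26*k^2 + 78*k*v - 24*k + 72*v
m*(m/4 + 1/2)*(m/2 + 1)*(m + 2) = m^4/8 + 3*m^3/4 + 3*m^2/2 + m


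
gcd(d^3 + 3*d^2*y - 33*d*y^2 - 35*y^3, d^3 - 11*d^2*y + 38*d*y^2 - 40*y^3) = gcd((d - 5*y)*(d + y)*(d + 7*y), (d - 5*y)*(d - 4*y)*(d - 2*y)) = -d + 5*y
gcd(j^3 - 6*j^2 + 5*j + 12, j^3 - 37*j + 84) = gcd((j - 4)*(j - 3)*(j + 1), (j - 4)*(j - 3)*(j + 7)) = j^2 - 7*j + 12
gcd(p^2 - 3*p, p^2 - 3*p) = p^2 - 3*p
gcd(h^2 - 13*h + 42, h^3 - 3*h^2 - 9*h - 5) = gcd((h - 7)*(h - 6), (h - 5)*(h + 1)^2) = 1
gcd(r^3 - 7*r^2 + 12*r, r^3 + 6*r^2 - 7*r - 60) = r - 3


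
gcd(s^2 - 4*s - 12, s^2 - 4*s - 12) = s^2 - 4*s - 12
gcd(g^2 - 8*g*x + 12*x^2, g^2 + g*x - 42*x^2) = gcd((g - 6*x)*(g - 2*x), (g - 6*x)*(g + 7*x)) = -g + 6*x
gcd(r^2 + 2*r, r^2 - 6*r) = r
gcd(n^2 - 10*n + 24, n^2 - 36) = n - 6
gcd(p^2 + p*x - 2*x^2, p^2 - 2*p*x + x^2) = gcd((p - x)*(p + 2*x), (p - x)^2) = -p + x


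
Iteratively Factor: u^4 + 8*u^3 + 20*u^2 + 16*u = (u + 4)*(u^3 + 4*u^2 + 4*u) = u*(u + 4)*(u^2 + 4*u + 4) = u*(u + 2)*(u + 4)*(u + 2)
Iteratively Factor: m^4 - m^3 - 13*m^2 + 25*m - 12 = (m + 4)*(m^3 - 5*m^2 + 7*m - 3) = (m - 3)*(m + 4)*(m^2 - 2*m + 1) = (m - 3)*(m - 1)*(m + 4)*(m - 1)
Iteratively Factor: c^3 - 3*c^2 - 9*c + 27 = (c - 3)*(c^2 - 9) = (c - 3)*(c + 3)*(c - 3)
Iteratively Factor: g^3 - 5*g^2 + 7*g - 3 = (g - 1)*(g^2 - 4*g + 3) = (g - 3)*(g - 1)*(g - 1)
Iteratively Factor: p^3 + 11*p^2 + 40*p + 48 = (p + 4)*(p^2 + 7*p + 12) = (p + 3)*(p + 4)*(p + 4)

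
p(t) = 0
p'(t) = 0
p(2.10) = 0.00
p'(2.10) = 0.00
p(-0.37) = 0.00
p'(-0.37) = 0.00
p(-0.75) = 0.00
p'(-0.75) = 0.00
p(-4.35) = 0.00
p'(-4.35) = 0.00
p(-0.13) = 0.00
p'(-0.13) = 0.00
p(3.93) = 0.00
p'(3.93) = 0.00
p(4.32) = 0.00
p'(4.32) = 0.00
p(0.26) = 0.00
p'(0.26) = 0.00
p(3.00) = 0.00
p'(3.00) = 0.00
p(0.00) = 0.00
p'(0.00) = 0.00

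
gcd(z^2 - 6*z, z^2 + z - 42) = z - 6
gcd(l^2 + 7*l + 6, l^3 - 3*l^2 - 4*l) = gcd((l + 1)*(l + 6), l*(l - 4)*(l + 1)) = l + 1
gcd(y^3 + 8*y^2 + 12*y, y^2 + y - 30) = y + 6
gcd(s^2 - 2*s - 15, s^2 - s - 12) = s + 3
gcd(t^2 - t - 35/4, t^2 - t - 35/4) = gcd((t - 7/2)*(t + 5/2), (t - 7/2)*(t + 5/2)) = t^2 - t - 35/4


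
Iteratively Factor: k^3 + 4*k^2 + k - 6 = (k + 2)*(k^2 + 2*k - 3) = (k + 2)*(k + 3)*(k - 1)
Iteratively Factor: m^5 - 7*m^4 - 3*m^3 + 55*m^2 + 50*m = (m)*(m^4 - 7*m^3 - 3*m^2 + 55*m + 50) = m*(m - 5)*(m^3 - 2*m^2 - 13*m - 10) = m*(m - 5)*(m + 1)*(m^2 - 3*m - 10) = m*(m - 5)*(m + 1)*(m + 2)*(m - 5)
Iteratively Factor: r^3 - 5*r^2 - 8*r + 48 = (r - 4)*(r^2 - r - 12) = (r - 4)^2*(r + 3)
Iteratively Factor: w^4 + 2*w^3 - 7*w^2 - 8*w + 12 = (w - 1)*(w^3 + 3*w^2 - 4*w - 12) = (w - 2)*(w - 1)*(w^2 + 5*w + 6) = (w - 2)*(w - 1)*(w + 3)*(w + 2)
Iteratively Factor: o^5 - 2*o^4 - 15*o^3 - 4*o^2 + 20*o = (o)*(o^4 - 2*o^3 - 15*o^2 - 4*o + 20) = o*(o - 1)*(o^3 - o^2 - 16*o - 20) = o*(o - 1)*(o + 2)*(o^2 - 3*o - 10) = o*(o - 1)*(o + 2)^2*(o - 5)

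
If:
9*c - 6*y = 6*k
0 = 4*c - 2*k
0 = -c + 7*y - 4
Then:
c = -8/9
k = -16/9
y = 4/9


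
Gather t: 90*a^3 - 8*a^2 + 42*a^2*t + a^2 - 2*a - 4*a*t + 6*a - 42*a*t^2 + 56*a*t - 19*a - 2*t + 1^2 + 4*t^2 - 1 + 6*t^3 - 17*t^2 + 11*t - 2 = 90*a^3 - 7*a^2 - 15*a + 6*t^3 + t^2*(-42*a - 13) + t*(42*a^2 + 52*a + 9) - 2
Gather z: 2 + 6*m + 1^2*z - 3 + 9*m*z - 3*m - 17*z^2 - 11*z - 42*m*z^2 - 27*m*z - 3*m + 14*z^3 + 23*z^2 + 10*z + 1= -18*m*z + 14*z^3 + z^2*(6 - 42*m)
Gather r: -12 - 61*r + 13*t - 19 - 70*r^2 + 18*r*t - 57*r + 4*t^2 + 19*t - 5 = -70*r^2 + r*(18*t - 118) + 4*t^2 + 32*t - 36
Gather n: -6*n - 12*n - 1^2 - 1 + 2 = -18*n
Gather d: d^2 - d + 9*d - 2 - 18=d^2 + 8*d - 20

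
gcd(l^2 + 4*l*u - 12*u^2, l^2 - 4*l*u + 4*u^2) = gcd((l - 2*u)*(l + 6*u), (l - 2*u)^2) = -l + 2*u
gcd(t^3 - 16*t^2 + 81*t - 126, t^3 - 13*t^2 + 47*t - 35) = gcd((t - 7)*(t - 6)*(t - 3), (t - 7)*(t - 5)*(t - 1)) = t - 7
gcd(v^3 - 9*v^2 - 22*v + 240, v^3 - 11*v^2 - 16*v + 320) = v^2 - 3*v - 40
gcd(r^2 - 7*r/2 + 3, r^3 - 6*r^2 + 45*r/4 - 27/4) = r - 3/2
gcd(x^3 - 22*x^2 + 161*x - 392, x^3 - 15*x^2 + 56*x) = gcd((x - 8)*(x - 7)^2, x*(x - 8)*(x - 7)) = x^2 - 15*x + 56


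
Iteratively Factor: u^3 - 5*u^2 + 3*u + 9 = (u - 3)*(u^2 - 2*u - 3) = (u - 3)^2*(u + 1)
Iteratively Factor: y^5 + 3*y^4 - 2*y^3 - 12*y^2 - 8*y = (y + 2)*(y^4 + y^3 - 4*y^2 - 4*y) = (y + 2)^2*(y^3 - y^2 - 2*y) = y*(y + 2)^2*(y^2 - y - 2) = y*(y + 1)*(y + 2)^2*(y - 2)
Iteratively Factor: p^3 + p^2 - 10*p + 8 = (p - 1)*(p^2 + 2*p - 8) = (p - 1)*(p + 4)*(p - 2)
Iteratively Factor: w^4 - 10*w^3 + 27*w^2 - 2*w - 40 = (w - 5)*(w^3 - 5*w^2 + 2*w + 8) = (w - 5)*(w - 4)*(w^2 - w - 2) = (w - 5)*(w - 4)*(w + 1)*(w - 2)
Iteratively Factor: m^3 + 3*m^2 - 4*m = (m)*(m^2 + 3*m - 4) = m*(m - 1)*(m + 4)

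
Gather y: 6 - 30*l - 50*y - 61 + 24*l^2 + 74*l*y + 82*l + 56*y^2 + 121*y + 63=24*l^2 + 52*l + 56*y^2 + y*(74*l + 71) + 8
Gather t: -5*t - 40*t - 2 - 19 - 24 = -45*t - 45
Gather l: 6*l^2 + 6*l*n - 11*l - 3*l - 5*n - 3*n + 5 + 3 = 6*l^2 + l*(6*n - 14) - 8*n + 8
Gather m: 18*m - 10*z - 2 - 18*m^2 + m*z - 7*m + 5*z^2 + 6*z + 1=-18*m^2 + m*(z + 11) + 5*z^2 - 4*z - 1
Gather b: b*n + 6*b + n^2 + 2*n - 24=b*(n + 6) + n^2 + 2*n - 24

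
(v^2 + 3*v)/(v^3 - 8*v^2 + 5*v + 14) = v*(v + 3)/(v^3 - 8*v^2 + 5*v + 14)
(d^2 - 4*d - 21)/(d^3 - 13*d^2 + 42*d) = (d + 3)/(d*(d - 6))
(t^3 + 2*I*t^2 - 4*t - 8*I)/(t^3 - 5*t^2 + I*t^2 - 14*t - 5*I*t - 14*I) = (t^2 + 2*t*(-1 + I) - 4*I)/(t^2 + t*(-7 + I) - 7*I)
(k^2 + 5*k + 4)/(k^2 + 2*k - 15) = (k^2 + 5*k + 4)/(k^2 + 2*k - 15)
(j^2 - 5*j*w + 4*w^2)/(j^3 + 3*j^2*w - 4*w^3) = (j - 4*w)/(j^2 + 4*j*w + 4*w^2)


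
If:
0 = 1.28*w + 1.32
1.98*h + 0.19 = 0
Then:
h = -0.10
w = -1.03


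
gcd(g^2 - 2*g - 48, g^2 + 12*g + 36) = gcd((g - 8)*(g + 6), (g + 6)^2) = g + 6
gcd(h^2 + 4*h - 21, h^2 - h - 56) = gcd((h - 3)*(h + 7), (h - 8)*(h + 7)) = h + 7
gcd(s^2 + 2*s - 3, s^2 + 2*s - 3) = s^2 + 2*s - 3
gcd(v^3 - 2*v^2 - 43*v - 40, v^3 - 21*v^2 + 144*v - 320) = v - 8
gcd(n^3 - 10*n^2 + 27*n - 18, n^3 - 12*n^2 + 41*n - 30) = n^2 - 7*n + 6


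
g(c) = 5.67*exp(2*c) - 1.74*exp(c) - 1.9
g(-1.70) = -2.03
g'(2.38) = 1305.10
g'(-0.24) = 5.65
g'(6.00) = 1844937.37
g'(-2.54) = -0.07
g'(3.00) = 4539.93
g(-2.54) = -2.00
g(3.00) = 2250.59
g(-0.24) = 0.24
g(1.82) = 203.34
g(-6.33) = -1.90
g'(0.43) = 24.12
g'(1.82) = 421.22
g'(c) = 11.34*exp(2*c) - 1.74*exp(c)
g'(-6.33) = -0.00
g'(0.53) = 29.78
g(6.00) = 922115.80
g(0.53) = 11.51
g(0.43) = 8.82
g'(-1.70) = 0.06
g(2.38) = 641.25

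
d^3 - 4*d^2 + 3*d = d*(d - 3)*(d - 1)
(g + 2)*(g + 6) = g^2 + 8*g + 12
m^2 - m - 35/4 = (m - 7/2)*(m + 5/2)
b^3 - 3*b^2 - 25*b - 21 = (b - 7)*(b + 1)*(b + 3)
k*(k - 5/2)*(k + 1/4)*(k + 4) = k^4 + 7*k^3/4 - 77*k^2/8 - 5*k/2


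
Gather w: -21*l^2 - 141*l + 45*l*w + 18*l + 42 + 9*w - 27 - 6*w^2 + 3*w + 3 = -21*l^2 - 123*l - 6*w^2 + w*(45*l + 12) + 18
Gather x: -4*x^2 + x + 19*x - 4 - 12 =-4*x^2 + 20*x - 16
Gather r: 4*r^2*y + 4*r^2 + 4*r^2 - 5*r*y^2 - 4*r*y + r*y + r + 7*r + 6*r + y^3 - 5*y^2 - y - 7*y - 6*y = r^2*(4*y + 8) + r*(-5*y^2 - 3*y + 14) + y^3 - 5*y^2 - 14*y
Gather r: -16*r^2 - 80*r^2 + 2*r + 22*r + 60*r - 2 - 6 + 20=-96*r^2 + 84*r + 12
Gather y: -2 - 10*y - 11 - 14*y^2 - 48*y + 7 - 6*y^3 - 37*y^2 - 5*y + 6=-6*y^3 - 51*y^2 - 63*y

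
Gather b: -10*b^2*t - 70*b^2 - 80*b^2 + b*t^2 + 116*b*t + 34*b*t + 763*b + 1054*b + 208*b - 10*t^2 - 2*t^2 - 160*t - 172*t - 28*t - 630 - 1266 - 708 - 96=b^2*(-10*t - 150) + b*(t^2 + 150*t + 2025) - 12*t^2 - 360*t - 2700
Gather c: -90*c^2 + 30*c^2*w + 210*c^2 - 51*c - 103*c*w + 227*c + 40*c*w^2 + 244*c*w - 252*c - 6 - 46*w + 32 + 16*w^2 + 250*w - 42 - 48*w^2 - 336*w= c^2*(30*w + 120) + c*(40*w^2 + 141*w - 76) - 32*w^2 - 132*w - 16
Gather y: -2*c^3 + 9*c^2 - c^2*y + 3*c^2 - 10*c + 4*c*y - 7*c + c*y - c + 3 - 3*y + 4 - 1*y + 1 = -2*c^3 + 12*c^2 - 18*c + y*(-c^2 + 5*c - 4) + 8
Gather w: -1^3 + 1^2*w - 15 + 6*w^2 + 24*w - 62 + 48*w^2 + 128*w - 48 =54*w^2 + 153*w - 126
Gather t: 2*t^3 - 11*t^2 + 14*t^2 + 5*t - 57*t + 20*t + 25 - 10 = 2*t^3 + 3*t^2 - 32*t + 15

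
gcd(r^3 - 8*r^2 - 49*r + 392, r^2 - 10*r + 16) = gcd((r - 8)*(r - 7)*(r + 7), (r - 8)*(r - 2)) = r - 8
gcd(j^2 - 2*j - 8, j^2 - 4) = j + 2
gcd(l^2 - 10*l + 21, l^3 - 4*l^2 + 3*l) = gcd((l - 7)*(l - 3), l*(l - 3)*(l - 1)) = l - 3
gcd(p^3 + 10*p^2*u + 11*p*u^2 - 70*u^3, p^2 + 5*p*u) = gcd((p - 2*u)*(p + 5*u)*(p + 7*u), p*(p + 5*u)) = p + 5*u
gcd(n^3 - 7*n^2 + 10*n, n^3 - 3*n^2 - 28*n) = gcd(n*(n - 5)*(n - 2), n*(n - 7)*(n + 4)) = n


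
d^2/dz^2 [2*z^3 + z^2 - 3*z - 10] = 12*z + 2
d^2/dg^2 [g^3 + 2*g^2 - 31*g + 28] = 6*g + 4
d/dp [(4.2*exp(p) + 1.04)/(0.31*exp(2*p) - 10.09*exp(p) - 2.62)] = (-(0.62*exp(p) - 10.09)*(4.2*exp(p) + 1.04) + 1.302*exp(2*p) - 42.378*exp(p) - 11.004)*exp(p)/(-0.31*exp(2*p) + 10.09*exp(p) + 2.62)^2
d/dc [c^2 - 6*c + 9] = 2*c - 6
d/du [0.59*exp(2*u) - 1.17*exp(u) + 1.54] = (1.18*exp(u) - 1.17)*exp(u)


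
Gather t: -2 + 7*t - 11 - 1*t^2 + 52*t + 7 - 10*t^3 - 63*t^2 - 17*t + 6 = -10*t^3 - 64*t^2 + 42*t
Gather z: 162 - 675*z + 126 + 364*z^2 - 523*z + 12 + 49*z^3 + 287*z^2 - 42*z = 49*z^3 + 651*z^2 - 1240*z + 300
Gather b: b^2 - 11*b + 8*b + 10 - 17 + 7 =b^2 - 3*b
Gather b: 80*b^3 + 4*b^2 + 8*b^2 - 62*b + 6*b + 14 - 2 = 80*b^3 + 12*b^2 - 56*b + 12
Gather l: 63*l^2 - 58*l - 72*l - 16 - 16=63*l^2 - 130*l - 32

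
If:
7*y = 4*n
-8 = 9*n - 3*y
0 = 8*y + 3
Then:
No Solution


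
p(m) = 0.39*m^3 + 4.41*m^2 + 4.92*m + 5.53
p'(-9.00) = 20.31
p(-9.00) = 34.15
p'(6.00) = 99.96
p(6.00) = 278.05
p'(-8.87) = 18.74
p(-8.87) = 36.69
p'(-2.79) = -10.58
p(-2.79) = 17.66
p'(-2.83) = -10.67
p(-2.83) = 18.09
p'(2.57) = 35.32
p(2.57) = 53.92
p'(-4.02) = -11.63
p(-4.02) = 31.68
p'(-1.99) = -8.00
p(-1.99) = 10.13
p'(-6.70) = -1.65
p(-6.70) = 53.23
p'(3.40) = 48.43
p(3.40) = 88.57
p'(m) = 1.17*m^2 + 8.82*m + 4.92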